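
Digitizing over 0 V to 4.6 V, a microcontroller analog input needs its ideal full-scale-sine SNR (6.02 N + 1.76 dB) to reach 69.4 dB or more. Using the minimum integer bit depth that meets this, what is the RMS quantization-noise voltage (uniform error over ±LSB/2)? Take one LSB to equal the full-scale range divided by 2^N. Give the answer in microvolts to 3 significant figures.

324 µV

Range is 4.6 V.
N ≥ (69.4 − 1.76)/6.02 = 11.236 → N_min = 12.
LSB = 4.6 V / 2^12 = 1.1230 mV.
σ_q = LSB/√12 = 1.1230 mV/3.4641 = 324 µV.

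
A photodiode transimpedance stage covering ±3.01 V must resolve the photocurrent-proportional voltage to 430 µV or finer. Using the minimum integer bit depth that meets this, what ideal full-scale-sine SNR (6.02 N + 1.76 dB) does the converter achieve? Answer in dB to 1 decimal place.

86.0 dB

Full-scale range = 3.01 V − (-3.01 V) = 6.02 V.
Levels needed ≥ 6.02/430 µV = 14000. 2^14 = 16384 suffices, so N_min = 14.
SNR = 6.02 × 14 + 1.76 = 86.04 dB.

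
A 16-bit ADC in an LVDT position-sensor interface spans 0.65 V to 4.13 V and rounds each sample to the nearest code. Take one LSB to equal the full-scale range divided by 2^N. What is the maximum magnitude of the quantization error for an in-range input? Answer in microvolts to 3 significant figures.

26.6 µV

The full-scale span is 4.13 − (0.65) = 3.48 V.
LSB = 3.48 V / 2^16 = 53.101 µV.
|e|_max = LSB/2 = 26.6 µV.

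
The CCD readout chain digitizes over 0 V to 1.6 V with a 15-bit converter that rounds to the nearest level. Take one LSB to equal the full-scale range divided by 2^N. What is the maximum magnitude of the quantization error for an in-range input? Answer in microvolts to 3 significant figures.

24.4 µV

Span = 1.6 V.
One LSB is 1.6 V / 32768 = 48.828 µV.
A rounding quantizer has |error| ≤ LSB/2 = 24.4 µV.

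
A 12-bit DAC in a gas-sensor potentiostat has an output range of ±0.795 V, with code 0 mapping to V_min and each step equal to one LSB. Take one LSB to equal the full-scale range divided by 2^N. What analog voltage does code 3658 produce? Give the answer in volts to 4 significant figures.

Span: 0.795 V − (-0.795 V) = 1.59 V. LSB = 1.59 V / 2^12.
V_out = V_min + code × LSB = -0.795 V + 3658 × 1.59 V / 4096
      = -0.795 + 1.41998 = 0.624976 V.

0.6250 V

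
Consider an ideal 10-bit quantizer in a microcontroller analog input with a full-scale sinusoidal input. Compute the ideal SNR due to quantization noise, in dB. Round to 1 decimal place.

62.0 dB

6.02(10) + 1.76 = 60.20 + 1.76 = 61.96 dB.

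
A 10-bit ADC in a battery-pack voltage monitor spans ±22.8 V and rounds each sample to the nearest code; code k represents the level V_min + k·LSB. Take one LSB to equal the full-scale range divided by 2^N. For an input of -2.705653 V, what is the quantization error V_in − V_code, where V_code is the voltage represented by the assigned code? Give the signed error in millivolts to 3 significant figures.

+10.8 mV

The full-scale span is 22.8 − (-22.8) = 45.6 V. LSB = 45.6 V / 2^10 ≈ 44.53 mV.
(-2.705653 − (-22.8)) / LSB = 20.094347 × 1024/45.6 = 451.2415. Nearest integer: k = 451.
Reconstructed level: -22.8 + 451 × 45.6/1024 V = -2.716406250 V.
e = -2.705653 − (-2.716406250) = +10.8 mV.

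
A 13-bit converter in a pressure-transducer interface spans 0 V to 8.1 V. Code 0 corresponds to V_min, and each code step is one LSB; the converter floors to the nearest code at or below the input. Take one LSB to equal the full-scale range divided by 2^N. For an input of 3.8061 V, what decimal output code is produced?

3849

Full-scale range = 8.1 V. LSB = 8.1 V / 2^13 ≈ 0.9888 mV.
V_in − V_min = 3.8061 − (0) = 3.8061 V.
Divide by LSB: 3.8061 × 8192/8.1 = 3849.3298.
Truncating gives code 3849.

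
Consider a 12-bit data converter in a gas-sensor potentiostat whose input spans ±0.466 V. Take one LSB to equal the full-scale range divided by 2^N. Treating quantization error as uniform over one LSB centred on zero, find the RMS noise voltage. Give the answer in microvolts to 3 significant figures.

Range = 0.466 − (-0.466) = 0.932 V.
LSB = 0.932 V ÷ 2^12 = 0.932/4096 V = 227.54 µV.
σ_q = LSB/√12 = 227.54 µV/3.4641 = 65.7 µV.

65.7 µV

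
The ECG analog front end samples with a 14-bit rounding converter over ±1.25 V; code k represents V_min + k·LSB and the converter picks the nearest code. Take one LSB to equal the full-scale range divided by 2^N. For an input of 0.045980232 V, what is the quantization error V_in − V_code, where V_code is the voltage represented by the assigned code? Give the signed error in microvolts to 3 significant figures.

Range = 1.25 − (-1.25) = 2.5 V. LSB = 2.5 V / 2^14 ≈ 152.6 µV.
(V_in − V_min)/LSB = (0.045980232 − (-1.25)) × 16384/2.5 = 8493.3360 → nearest code k = 8493.
Reconstructed level: -1.25 + 8493 × 2.5/16384 V = 0.045928955078 V.
V_in − V_code = 0.045980232 − (0.045928955078) = +51.3 µV.

+51.3 µV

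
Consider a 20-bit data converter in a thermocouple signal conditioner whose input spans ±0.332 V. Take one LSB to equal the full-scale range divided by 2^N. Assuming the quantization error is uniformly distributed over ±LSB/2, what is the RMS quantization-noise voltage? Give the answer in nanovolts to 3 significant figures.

The full-scale span is 0.332 − (-0.332) = 0.664 V.
One LSB is 0.664 V / 1048576 = 0.63324 µV.
For a uniform distribution on [−LSB/2, +LSB/2], V_rms = LSB/√12 = 0.63324 µV/3.4641 = 183 nV.

183 nV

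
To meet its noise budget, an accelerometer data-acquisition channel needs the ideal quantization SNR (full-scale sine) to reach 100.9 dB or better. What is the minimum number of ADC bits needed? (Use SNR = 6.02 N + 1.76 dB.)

17 bits

6.02 N + 1.76 ≥ 100.9 gives N ≥ 16.468, so the minimum integer is 17.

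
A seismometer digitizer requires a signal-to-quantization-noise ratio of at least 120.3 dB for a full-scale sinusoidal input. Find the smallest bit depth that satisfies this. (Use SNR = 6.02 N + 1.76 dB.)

Required N = ⌈(120.3 − 1.76)/6.02⌉ = ⌈19.691⌉ = 20.

20 bits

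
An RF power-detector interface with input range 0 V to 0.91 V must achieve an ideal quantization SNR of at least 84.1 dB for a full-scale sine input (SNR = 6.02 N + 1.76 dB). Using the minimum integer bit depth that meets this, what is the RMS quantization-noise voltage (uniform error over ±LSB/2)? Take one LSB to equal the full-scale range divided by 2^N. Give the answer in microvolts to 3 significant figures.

Full-scale range = 0.91 V.
Required N = ⌈(84.1 − 1.76)/6.02⌉ = ⌈13.678⌉ = 14.
One LSB is 0.91 V / 16384 = 55.542 µV.
V_rms = LSB/√12 = 16.0 µV.

16.0 µV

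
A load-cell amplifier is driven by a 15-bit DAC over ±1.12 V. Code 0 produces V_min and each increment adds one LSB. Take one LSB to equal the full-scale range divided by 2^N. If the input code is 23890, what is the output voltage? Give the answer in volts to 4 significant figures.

Full-scale range = 1.12 V − (-1.12 V) = 2.24 V. LSB = 2.24 V / 2^15.
V_out = -1.12 + 23890 × (2.24/32768) V
      = -1.12 + 1.63311 = 0.513105 V.

0.5131 V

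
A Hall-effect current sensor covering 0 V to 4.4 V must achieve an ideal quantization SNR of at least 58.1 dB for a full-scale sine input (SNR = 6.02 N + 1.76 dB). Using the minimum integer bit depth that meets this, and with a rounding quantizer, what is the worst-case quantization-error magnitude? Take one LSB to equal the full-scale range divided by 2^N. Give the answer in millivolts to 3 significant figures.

2.15 mV

Full-scale range = 4.4 V.
N ≥ (58.1 − 1.76)/6.02 = 9.359 → N_min = 10.
LSB = 4.4 V ÷ 2^10 = 4.4/1024 V = 4.2969 mV.
Max error for round-to-nearest is LSB/2 = 2.15 mV.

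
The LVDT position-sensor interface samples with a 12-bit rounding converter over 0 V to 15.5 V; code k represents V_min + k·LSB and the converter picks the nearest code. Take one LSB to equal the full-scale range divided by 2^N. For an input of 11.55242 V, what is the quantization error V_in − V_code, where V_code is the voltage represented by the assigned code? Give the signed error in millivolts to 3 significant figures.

Range is 15.5 V. LSB = 15.5 V / 2^12 ≈ 3.784 mV.
Position in LSBs: (11.55242 − (0)) × 4096/15.5 = 3052.8201; rounding gives k = 3053.
Reconstructed level: 0 + 3053 × 15.5/4096 V = 11.55310059 V.
e = 11.55242 − (11.55310059) = −0.681 mV.

−0.681 mV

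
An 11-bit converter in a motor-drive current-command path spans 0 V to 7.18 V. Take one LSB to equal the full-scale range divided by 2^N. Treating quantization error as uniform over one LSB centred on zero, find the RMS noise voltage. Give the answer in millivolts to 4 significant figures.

Span = 7.18 V.
LSB = 7.18 V ÷ 2^11 = 7.18/2048 V = 3.50586 mV.
V_rms = LSB/√12 = 3.50586 mV / √12 = 1.012 mV.

1.012 mV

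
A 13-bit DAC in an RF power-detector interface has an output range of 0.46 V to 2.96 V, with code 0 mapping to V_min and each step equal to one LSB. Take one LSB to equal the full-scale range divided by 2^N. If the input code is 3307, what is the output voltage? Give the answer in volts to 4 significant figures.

The full-scale span is 2.96 − (0.46) = 2.5 V. LSB = 2.5 V / 2^13.
Output = V_min + (3307/8192) × range = 0.46 + 0.403687 × 2.5 V
      = 0.46 V + 1.00922 V = 1.46922 V.

1.469 V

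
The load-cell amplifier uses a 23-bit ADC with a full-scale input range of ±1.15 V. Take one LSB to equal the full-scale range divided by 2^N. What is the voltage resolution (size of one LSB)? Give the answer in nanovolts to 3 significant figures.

274 nV

The full-scale span is 1.15 − (-1.15) = 2.3 V.
Number of codes = 2^23 = 8388608.
Step size = 2.3/8388608 V = 274 nV.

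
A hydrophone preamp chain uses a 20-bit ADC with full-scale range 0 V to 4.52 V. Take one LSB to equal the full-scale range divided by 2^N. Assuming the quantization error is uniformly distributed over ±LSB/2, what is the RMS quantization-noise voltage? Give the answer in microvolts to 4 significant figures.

Full-scale range = 4.52 V.
LSB = 4.52 V ÷ 2^20 = 4.52/1048576 V = 4.31061 µV.
RMS of a uniform error over width LSB is LSB/√12 = 1.244 µV.

1.244 µV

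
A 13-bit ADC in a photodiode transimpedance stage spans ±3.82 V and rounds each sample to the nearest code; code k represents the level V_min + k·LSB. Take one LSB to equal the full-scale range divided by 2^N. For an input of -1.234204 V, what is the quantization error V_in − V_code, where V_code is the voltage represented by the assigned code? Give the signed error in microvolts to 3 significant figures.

Range = 3.82 − (-3.82) = 7.64 V. LSB = 7.64 V / 2^13 ≈ 0.9326 mV.
Position in LSBs: (-1.234204 − (-3.82)) × 8192/7.64 = 2772.6231; rounding gives k = 2773.
Reconstructed level: -3.82 + 2773 × 7.64/8192 V = -1.233852539 V.
V_in − V_code = -1.234204 − (-1.233852539) = −351 µV.

−351 µV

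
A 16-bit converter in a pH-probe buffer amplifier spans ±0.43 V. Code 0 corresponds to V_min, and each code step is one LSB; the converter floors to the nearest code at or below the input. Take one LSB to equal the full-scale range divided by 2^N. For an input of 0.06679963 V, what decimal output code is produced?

37858

Full-scale range = 0.43 V − (-0.43 V) = 0.86 V. LSB = 0.86 V / 2^16 ≈ 13.12 µV.
V_in − V_min = 0.06679963 − (-0.43) = 0.49679963 V.
Divide by LSB: 0.49679963 × 65536/0.86 = 37858.4425.
Truncating gives code 37858.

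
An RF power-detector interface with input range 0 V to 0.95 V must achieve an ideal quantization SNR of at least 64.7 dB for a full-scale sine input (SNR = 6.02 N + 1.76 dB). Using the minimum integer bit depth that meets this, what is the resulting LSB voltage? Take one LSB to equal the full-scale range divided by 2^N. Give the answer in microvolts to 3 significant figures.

464 µV

V_FS = 0.95 V.
N ≥ (64.7 − 1.76)/6.02 = 10.455 → N_min = 11.
One LSB is 0.95 V / 2048 = 464 µV.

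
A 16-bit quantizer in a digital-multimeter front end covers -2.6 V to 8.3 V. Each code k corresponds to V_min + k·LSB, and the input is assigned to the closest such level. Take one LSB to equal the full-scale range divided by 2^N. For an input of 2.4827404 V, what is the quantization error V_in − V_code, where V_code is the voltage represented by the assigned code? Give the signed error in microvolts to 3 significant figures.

Full-scale range = 8.3 V − (-2.6 V) = 10.9 V. LSB = 10.9 V / 2^16 ≈ 166.3 µV.
Position in LSBs: (2.4827404 − (-2.6)) × 65536/10.9 = 30559.8601; rounding gives k = 30560.
V_code = -2.6 + (30560/65536) × 10.9 = 2.4827636719 V.
V_in − V_code = 2.4827404 − (2.4827636719) = −23.3 µV.

−23.3 µV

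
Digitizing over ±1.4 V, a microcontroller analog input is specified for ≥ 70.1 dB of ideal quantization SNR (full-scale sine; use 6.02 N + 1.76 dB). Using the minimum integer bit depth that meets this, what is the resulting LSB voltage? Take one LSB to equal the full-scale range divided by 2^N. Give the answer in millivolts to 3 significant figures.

0.684 mV

Full-scale range = 1.4 V − (-1.4 V) = 2.8 V.
N ≥ (70.1 − 1.76)/6.02 = 11.352 → N_min = 12.
One LSB is 2.8 V / 4096 = 0.684 mV.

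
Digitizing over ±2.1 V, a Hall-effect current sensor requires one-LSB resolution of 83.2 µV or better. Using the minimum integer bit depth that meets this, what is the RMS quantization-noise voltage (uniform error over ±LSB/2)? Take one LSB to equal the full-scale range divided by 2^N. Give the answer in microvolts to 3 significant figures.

Span: 2.1 V − (-2.1 V) = 4.2 V.
Levels needed ≥ 4.2/83.2 µV = 50480. 2^16 = 65536 suffices, so N_min = 16.
LSB = 4.2 V / 2^16 = 64.087 µV.
RMS noise = LSB/√12 = 18.5 µV.

18.5 µV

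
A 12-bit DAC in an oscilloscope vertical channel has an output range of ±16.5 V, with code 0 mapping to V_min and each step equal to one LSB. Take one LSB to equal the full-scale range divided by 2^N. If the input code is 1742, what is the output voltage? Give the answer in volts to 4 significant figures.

Full-scale range = 16.5 V − (-16.5 V) = 33 V. LSB = 33 V / 2^12.
V_out = -16.5 + 1742 × (33/4096) V
      = -16.5 + 14.0347 = -2.46533 V.

-2.465 V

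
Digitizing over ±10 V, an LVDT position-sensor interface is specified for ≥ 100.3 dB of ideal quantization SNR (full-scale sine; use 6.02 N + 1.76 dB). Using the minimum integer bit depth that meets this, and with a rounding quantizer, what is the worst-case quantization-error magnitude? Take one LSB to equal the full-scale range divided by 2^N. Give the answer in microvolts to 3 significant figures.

76.3 µV

Full-scale range = 10 V − (-10 V) = 20 V.
Solving 6.02 N ≥ 100.3 − 1.76: N ≥ 16.369. Round up → N = 17.
Step size = 20/131072 V = 152.59 µV.
Max error for round-to-nearest is LSB/2 = 76.3 µV.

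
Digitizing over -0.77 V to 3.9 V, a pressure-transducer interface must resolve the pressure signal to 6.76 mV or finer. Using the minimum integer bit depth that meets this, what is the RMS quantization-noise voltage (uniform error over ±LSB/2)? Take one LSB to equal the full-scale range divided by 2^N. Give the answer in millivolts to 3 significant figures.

1.32 mV

Span: 3.9 V − (-0.77 V) = 4.67 V.
Levels needed ≥ 4.67/6.76 mV = 690.8. 2^10 = 1024 suffices, so N_min = 10.
LSB = 4.67 V / 2^10 = 4.5605 mV.
RMS noise = LSB/√12 = 1.32 mV.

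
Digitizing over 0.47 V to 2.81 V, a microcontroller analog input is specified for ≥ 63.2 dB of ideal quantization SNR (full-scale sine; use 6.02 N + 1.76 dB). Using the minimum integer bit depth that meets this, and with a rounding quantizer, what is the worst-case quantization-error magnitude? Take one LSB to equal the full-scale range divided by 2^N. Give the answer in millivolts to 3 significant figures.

0.571 mV

Range = 2.81 − (0.47) = 2.34 V.
Required N = ⌈(63.2 − 1.76)/6.02⌉ = ⌈10.206⌉ = 11.
One LSB is 2.34 V / 2048 = 1.1426 mV.
|e|_max = LSB/2 = 0.571 mV.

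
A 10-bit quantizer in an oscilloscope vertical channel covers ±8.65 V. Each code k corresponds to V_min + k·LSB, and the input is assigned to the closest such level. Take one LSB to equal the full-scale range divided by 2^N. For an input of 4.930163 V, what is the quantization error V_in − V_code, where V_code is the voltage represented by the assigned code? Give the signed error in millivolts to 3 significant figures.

−3.04 mV

The full-scale span is 8.65 − (-8.65) = 17.3 V. LSB = 17.3 V / 2^10 ≈ 16.89 mV.
Position in LSBs: (4.930163 − (-8.65)) × 1024/17.3 = 803.8201; rounding gives k = 804.
V_code = V_min + k × range/2^10 = -8.65 + 804 × 17.3/1024 = 4.933203125 V.
V_in − V_code = 4.930163 − (4.933203125) = −3.04 mV.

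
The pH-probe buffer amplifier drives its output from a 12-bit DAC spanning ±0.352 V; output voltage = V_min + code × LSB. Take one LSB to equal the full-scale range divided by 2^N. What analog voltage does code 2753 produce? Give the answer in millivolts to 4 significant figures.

Range = 0.352 − (-0.352) = 0.704 V. LSB = 0.704 V / 2^12.
Output = V_min + (2753/4096) × range = -0.352 + 0.672119 × 0.704 V
      = -0.352 V + 0.473172 V = 0.121172 V.

121.2 mV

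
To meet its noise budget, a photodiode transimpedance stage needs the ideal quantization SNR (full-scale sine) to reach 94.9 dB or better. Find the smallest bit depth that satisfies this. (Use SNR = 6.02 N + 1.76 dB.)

N ≥ (94.9 − 1.76)/6.02 = 15.472 → N_min = 16.

16 bits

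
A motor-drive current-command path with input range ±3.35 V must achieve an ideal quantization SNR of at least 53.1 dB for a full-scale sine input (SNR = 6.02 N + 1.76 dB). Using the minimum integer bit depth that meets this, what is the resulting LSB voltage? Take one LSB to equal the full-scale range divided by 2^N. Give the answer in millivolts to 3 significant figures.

Span: 3.35 V − (-3.35 V) = 6.7 V.
N ≥ (53.1 − 1.76)/6.02 = 8.528 → N_min = 9.
LSB = 6.7 V / 2^9 = 13.1 mV.

13.1 mV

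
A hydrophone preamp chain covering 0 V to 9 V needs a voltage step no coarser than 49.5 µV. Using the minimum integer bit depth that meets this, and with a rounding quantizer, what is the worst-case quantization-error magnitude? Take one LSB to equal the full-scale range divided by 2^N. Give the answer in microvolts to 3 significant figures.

Span = 9 V.
Levels needed ≥ 9/49.5 µV = 181800. 2^18 = 262144 suffices, so N_min = 18.
LSB = 9 V / 2^18 = 34.332 µV.
Max error for round-to-nearest is LSB/2 = 17.2 µV.

17.2 µV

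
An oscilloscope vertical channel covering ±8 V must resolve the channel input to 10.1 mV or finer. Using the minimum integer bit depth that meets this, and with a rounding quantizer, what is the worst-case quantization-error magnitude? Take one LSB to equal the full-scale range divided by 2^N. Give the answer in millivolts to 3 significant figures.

3.91 mV

Span: 8 V − (-8 V) = 16 V.
Required number of levels: 16/10.1 mV = 1584.2; smallest N with 2^N ≥ that is 11.
One LSB is 16 V / 2048 = 7.8125 mV.
|e|_max = LSB/2 = 3.91 mV.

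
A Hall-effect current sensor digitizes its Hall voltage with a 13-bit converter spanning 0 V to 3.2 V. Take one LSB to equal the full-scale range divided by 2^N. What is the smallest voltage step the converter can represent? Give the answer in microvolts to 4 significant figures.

390.6 µV

V_FS = 3.2 V.
There are 2^13 = 8192 steps.
Step size = 3.2/8192 V = 390.6 µV.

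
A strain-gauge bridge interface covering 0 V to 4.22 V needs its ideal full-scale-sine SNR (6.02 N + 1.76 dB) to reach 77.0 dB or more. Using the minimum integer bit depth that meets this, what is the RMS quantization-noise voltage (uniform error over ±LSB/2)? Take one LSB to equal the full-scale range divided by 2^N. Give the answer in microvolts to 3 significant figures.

V_FS = 4.22 V.
Solving 6.02 N ≥ 77.0 − 1.76: N ≥ 12.498. Round up → N = 13.
LSB = 4.22 V / 2^13 = 0.51514 mV.
V_rms = LSB/√12 = 149 µV.

149 µV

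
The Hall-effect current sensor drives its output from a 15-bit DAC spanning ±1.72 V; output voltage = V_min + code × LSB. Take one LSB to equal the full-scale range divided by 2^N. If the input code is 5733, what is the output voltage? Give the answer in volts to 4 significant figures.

Range = 1.72 − (-1.72) = 3.44 V. LSB = 3.44 V / 2^15.
V_out = V_min + code × LSB = -1.72 V + 5733 × 3.44 V / 32768
      = -1.72 V + 0.601853 V = -1.11815 V.

-1.118 V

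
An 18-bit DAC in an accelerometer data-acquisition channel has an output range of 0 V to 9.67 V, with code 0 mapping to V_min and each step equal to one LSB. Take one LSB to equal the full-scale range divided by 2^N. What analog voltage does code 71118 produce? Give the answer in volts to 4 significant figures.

Span = 9.67 V. LSB = 9.67 V / 2^18.
Output = V_min + (71118/262144) × range = 0 + 0.271294 × 9.67 V
      = 0 + 2.62341 = 2.62341 V.

2.623 V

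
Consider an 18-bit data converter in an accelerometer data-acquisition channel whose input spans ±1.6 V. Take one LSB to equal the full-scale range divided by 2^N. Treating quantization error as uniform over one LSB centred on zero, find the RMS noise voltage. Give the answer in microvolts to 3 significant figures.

Full-scale range = 1.6 V − (-1.6 V) = 3.2 V.
One LSB is 3.2 V / 262144 = 12.207 µV.
For a uniform distribution on [−LSB/2, +LSB/2], V_rms = LSB/√12 = 12.207 µV/3.4641 = 3.52 µV.

3.52 µV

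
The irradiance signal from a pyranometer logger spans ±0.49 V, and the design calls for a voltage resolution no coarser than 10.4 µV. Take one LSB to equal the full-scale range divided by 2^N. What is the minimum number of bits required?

Range = 0.49 − (-0.49) = 0.98 V.
Need 2^N ≥ 0.98 V / 10.4 µV = 94230 → N_min = 17.

17 bits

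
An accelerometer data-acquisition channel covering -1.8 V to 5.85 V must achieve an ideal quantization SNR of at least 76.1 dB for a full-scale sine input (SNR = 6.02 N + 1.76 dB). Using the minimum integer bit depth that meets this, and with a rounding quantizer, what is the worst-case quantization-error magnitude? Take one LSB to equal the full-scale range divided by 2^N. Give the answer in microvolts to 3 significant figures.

467 µV

Span: 5.85 V − (-1.8 V) = 7.65 V.
N ≥ (76.1 − 1.76)/6.02 = 12.349 → N_min = 13.
LSB = 7.65 V ÷ 2^13 = 7.65/8192 V = 0.93384 mV.
|e|_max = LSB/2 = 467 µV.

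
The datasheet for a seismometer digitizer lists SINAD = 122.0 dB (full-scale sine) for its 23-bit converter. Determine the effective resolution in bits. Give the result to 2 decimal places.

19.97 bits

ENOB = (122.0 − 1.76)/6.02 = 19.9734 bits.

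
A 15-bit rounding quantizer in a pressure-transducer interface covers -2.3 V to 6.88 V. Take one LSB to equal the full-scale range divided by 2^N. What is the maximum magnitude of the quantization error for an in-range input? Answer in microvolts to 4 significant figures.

Full-scale range = 6.88 V − (-2.3 V) = 9.18 V.
One LSB is 9.18 V / 32768 = 280.151 µV.
Worst-case error for round-to-nearest is half an LSB: 140.1 µV.

140.1 µV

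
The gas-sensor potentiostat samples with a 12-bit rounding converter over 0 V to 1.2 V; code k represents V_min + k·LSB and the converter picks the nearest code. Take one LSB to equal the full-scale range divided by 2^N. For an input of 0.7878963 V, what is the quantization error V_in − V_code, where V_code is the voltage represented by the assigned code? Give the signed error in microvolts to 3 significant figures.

Range is 1.2 V. LSB = 1.2 V / 2^12 ≈ 293.0 µV.
(0.7878963 − (0)) / LSB = 0.7878963 × 4096/1.2 = 2689.3527. Nearest integer: k = 2689.
Reconstructed level: 0 + 2689 × 1.2/4096 V = 0.7877929688 V.
e = 0.7878963 − (0.7877929688) = +103 µV.

+103 µV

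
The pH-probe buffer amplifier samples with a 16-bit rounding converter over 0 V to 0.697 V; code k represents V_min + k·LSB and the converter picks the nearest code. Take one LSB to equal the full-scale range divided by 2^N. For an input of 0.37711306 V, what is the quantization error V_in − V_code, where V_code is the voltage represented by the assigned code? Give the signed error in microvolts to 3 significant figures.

Span = 0.697 V. LSB = 0.697 V / 2^16 ≈ 10.64 µV.
(0.37711306 − (0)) / LSB = 0.37711306 × 65536/0.697 = 35458.3666. Nearest integer: k = 35458.
V_code = 0 + (35458/65536) × 0.697 = 0.37710916138 V.
e = 0.37711306 − (0.37710916138) = +3.90 µV.

+3.90 µV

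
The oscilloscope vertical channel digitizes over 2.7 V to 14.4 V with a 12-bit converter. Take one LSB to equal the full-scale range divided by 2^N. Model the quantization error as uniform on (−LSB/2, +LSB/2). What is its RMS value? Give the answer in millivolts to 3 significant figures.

The full-scale span is 14.4 − (2.7) = 11.7 V.
LSB = 11.7 V ÷ 2^12 = 11.7/4096 V = 2.8564 mV.
V_rms = LSB/√12 = 2.8564 mV / √12 = 0.825 mV.

0.825 mV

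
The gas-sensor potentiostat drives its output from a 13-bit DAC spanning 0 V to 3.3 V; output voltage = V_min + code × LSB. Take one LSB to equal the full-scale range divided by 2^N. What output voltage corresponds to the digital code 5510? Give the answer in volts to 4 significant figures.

2.220 V

Full-scale range = 3.3 V. LSB = 3.3 V / 2^13.
V_out = V_min + code × LSB = 0 V + 5510 × 3.3 V / 8192
      = 0 + 2.21960 = 2.21960 V.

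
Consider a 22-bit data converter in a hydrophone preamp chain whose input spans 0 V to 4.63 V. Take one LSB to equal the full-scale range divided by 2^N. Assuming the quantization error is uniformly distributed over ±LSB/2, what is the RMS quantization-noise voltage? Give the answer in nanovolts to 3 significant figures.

Full-scale range = 4.63 V.
Step size = 4.63/4194304 V = 1.1039 µV.
V_rms = LSB/√12 = 1.1039 µV / √12 = 319 nV.

319 nV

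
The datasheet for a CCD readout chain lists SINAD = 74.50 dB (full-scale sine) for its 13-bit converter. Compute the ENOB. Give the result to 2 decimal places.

12.08 bits

ENOB = (74.50 − 1.76)/6.02 = 12.0831 bits.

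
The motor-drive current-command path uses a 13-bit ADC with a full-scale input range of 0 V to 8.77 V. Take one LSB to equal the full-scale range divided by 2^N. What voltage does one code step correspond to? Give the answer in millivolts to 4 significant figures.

1.071 mV

Full-scale range = 8.77 V.
2^13 = 8192 levels.
LSB = 8.77 V / 2^13 = 1.071 mV.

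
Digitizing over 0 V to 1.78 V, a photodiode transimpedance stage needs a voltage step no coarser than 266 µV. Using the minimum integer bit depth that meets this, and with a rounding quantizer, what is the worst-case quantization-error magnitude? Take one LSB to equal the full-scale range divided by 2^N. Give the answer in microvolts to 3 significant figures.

109 µV

V_FS = 1.78 V.
1.78 V / 266 µV = 6692. Since 2^12 = 4096 and 2^13 = 8192, N = 13.
LSB = 1.78 V ÷ 2^13 = 1.78/8192 V = 217.29 µV.
|e|_max = LSB/2 = 109 µV.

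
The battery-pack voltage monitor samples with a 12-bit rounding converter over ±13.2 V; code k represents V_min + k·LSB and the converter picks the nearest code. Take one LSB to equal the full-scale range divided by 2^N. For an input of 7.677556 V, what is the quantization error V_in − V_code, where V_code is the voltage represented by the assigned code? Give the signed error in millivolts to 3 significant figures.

+1.19 mV

Span: 13.2 V − (-13.2 V) = 26.4 V. LSB = 26.4 V / 2^12 ≈ 6.445 mV.
Position in LSBs: (7.677556 − (-13.2)) × 4096/26.4 = 3239.1844; rounding gives k = 3239.
V_code = -13.2 + (3239/4096) × 26.4 = 7.676367188 V.
Error = V_in − V_code = 7.677556 − (7.676367188) = +1.19 mV.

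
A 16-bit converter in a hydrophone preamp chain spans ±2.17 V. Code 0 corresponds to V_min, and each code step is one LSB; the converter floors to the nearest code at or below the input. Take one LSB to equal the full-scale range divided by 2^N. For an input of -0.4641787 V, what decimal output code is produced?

25758

Full-scale range = 2.17 V − (-2.17 V) = 4.34 V. LSB = 4.34 V / 2^16 ≈ 66.22 µV.
V_in − V_min = -0.4641787 − (-2.17) = 1.7058213 V.
Divide by LSB: 1.7058213 × 65536/4.34 = 25758.6877.
Truncating gives code 25758.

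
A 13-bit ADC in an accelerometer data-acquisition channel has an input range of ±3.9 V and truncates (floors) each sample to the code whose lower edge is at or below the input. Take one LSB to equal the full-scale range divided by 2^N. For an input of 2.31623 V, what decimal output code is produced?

The full-scale span is 3.9 − (-3.9) = 7.8 V. LSB = 7.8 V / 2^13 ≈ 0.9521 mV.
code = ⌊(V_in − V_min)/LSB⌋ = ⌊(V_in − V_min) × 2^13 / range⌋
     = ⌊(2.31623 − (-3.9)) × 8192 / 7.8⌋ = ⌊6.21623 × 8192/7.8⌋
     = ⌊6528.635⌋ = 6528.

6528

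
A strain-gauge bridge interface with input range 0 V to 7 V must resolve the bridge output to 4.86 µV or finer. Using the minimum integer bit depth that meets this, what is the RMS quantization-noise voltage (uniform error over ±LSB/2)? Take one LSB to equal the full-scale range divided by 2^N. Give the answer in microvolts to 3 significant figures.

0.964 µV

Range is 7 V.
Required number of levels: 7/4.86 µV = 1.4403e6; smallest N with 2^N ≥ that is 21.
LSB = 7 V ÷ 2^21 = 7/2097152 V = 3.3379 µV.
V_rms = LSB/√12 = 0.964 µV.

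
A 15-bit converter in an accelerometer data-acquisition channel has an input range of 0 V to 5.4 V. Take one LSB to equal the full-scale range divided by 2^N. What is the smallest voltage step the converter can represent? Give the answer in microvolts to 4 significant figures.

164.8 µV

Span = 5.4 V.
There are 2^15 = 32768 steps.
LSB = 5.4 V ÷ 2^15 = 5.4/32768 V = 164.8 µV.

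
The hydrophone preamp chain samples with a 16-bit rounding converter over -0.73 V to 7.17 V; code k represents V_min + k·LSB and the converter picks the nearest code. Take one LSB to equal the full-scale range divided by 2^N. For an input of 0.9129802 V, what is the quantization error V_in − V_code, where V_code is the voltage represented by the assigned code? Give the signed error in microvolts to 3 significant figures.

−40.4 µV

Range = 7.17 − (-0.73) = 7.9 V. LSB = 7.9 V / 2^16 ≈ 120.5 µV.
(0.9129802 − (-0.73)) / LSB = 1.6429802 × 65536/7.9 = 13629.6646. Nearest integer: k = 13630.
Reconstructed level: -0.73 + 13630 × 7.9/65536 V = 0.91302062988 V.
e = 0.9129802 − (0.91302062988) = −40.4 µV.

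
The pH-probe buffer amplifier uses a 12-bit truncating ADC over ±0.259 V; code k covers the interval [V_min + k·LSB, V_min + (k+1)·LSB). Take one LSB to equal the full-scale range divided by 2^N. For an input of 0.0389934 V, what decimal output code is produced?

Span: 0.259 V − (-0.259 V) = 0.518 V. LSB = 0.518 V / 2^12 ≈ 126.5 µV.
(V_in − V_min) × 2^12/range = (0.0389934 − (-0.259)) × 4096/0.518 = 2356.334.
Floor → code = 2356.

2356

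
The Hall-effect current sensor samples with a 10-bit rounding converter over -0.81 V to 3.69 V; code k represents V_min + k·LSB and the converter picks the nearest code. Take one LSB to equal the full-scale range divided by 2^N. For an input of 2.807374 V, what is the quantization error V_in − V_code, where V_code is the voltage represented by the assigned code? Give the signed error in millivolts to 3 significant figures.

The full-scale span is 3.69 − (-0.81) = 4.5 V. LSB = 4.5 V / 2^10 ≈ 4.395 mV.
Position in LSBs: (2.807374 − (-0.81)) × 1024/4.5 = 823.1536; rounding gives k = 823.
V_code = -0.81 + (823/1024) × 4.5 = 2.806699219 V.
V_in − V_code = 2.807374 − (2.806699219) = +0.675 mV.

+0.675 mV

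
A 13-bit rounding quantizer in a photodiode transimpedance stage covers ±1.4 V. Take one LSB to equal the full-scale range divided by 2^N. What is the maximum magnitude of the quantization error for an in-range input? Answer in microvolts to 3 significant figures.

Range = 1.4 − (-1.4) = 2.8 V.
One LSB is 2.8 V / 8192 = 341.80 µV.
|e|_max = LSB/2 = 171 µV.

171 µV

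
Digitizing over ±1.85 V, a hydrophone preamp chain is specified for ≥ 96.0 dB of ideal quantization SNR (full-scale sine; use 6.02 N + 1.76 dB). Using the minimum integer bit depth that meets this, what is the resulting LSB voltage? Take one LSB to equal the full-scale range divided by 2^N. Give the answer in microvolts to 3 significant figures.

The full-scale span is 1.85 − (-1.85) = 3.7 V.
Solving 6.02 N ≥ 96.0 − 1.76: N ≥ 15.654. Round up → N = 16.
LSB = 3.7 V / 2^16 = 56.5 µV.

56.5 µV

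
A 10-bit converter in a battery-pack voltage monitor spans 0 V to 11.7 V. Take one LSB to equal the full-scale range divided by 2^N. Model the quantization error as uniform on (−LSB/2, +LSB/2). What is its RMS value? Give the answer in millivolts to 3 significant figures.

3.30 mV

Span = 11.7 V.
LSB = 11.7 V / 2^10 = 11.426 mV.
For a uniform distribution on [−LSB/2, +LSB/2], V_rms = LSB/√12 = 11.426 mV/3.4641 = 3.30 mV.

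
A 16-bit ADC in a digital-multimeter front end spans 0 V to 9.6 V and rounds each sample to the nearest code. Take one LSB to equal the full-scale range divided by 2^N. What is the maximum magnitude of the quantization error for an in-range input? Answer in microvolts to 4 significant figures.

V_FS = 9.6 V.
LSB = 9.6 V ÷ 2^16 = 9.6/65536 V = 146.484 µV.
A rounding quantizer has |error| ≤ LSB/2 = 73.24 µV.

73.24 µV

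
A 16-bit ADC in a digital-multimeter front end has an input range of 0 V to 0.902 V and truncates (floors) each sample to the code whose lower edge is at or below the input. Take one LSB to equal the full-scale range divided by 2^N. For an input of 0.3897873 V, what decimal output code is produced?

28320

V_FS = 0.902 V. LSB = 0.902 V / 2^16 ≈ 13.76 µV.
code = ⌊(V_in − V_min)/LSB⌋ = ⌊(V_in − V_min) × 2^16 / range⌋
     = ⌊(0.3897873 − (0)) × 65536 / 0.902⌋ = ⌊0.3897873 × 65536/0.902⌋
     = ⌊28320.511⌋ = 28320.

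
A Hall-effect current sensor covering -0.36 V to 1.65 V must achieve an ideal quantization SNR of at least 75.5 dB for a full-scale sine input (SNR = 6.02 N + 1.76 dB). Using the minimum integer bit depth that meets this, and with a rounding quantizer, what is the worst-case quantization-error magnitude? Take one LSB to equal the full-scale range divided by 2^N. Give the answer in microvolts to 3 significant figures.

Span: 1.65 V − (-0.36 V) = 2.01 V.
Solving 6.02 N ≥ 75.5 − 1.76: N ≥ 12.249. Round up → N = 13.
One LSB is 2.01 V / 8192 = 245.36 µV.
Max error for round-to-nearest is LSB/2 = 123 µV.

123 µV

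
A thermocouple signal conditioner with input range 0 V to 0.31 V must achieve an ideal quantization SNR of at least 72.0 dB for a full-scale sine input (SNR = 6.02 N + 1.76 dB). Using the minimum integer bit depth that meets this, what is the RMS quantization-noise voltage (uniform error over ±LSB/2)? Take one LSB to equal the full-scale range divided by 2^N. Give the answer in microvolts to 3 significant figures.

Range is 0.31 V.
Required N = ⌈(72.0 − 1.76)/6.02⌉ = ⌈11.668⌉ = 12.
LSB = 0.31 V / 2^12 = 75.684 µV.
V_rms = LSB/√12 = 21.8 µV.

21.8 µV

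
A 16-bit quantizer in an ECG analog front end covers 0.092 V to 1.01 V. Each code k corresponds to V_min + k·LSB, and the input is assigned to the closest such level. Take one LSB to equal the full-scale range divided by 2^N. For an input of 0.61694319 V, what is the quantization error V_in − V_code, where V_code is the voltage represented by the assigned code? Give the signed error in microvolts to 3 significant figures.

Span: 1.01 V − (0.092 V) = 0.918 V. LSB = 0.918 V / 2^16 ≈ 14.01 µV.
(0.61694319 − (0.092)) / LSB = 0.52494319 × 65536/0.918 = 37475.6829. Nearest integer: k = 37476.
V_code = V_min + k × range/2^16 = 0.092 + 37476 × 0.918/65536 = 0.61694763184 V.
Error = V_in − V_code = 0.61694319 − (0.61694763184) = −4.44 µV.

−4.44 µV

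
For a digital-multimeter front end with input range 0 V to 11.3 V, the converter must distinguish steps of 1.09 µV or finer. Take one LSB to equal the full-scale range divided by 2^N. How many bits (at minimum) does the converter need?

24 bits

V_FS = 11.3 V.
11.3 V / 1.09 µV = 1.037e7. Since 2^23 = 8388608 and 2^24 = 16777216, N = 24.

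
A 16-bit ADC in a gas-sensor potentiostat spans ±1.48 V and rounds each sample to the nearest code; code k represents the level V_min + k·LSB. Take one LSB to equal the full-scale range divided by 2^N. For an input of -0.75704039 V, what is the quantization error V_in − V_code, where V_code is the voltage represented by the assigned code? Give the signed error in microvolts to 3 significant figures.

Range = 1.48 − (-1.48) = 2.96 V. LSB = 2.96 V / 2^16 ≈ 45.17 µV.
(-0.75704039 − (-1.48)) / LSB = 0.72295961 × 65536/2.96 = 16006.7166. Nearest integer: k = 16007.
Reconstructed level: -1.48 + 16007 × 2.96/65536 V = -0.75702758789 V.
V_in − V_code = -0.75704039 − (-0.75702758789) = −12.8 µV.

−12.8 µV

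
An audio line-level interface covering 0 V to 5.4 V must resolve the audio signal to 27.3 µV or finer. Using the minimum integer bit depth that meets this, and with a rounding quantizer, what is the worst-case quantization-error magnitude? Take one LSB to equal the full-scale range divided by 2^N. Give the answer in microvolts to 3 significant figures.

Span = 5.4 V.
Levels needed ≥ 5.4/27.3 µV = 197800. 2^18 = 262144 suffices, so N_min = 18.
LSB = 5.4 V ÷ 2^18 = 5.4/262144 V = 20.599 µV.
|e|_max = LSB/2 = 10.3 µV.

10.3 µV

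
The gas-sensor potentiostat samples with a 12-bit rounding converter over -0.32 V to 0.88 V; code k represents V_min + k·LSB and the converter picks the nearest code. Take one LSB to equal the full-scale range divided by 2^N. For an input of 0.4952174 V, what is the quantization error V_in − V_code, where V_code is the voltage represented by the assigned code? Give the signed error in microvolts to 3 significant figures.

−115 µV

Full-scale range = 0.88 V − (-0.32 V) = 1.2 V. LSB = 1.2 V / 2^12 ≈ 293.0 µV.
(0.4952174 − (-0.32)) / LSB = 0.8152174 × 4096/1.2 = 2782.6087. Nearest integer: k = 2783.
Reconstructed level: -0.32 + 2783 × 1.2/4096 V = 0.4953320313 V.
Error = V_in − V_code = 0.4952174 − (0.4953320313) = −115 µV.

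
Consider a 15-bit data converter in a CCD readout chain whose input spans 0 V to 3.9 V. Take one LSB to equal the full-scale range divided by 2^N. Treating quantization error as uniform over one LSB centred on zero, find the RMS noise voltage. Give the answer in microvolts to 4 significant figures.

Span = 3.9 V.
LSB = 3.9 V / 2^15 = 119.019 µV.
V_rms = LSB/√12 = 119.019 µV / √12 = 34.36 µV.

34.36 µV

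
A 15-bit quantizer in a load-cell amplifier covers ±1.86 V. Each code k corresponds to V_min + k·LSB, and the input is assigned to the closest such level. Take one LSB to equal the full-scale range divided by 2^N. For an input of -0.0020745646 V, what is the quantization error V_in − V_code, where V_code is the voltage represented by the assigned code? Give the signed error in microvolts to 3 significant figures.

−31.1 µV

Span: 1.86 V − (-1.86 V) = 3.72 V. LSB = 3.72 V / 2^15 ≈ 113.5 µV.
(V_in − V_min)/LSB = (-0.0020745646 − (-1.86)) × 32768/3.72 = 16365.7260 → nearest code k = 16366.
V_code = V_min + k × range/2^15 = -1.86 + 16366 × 3.72/32768 = -0.0020434570313 V.
V_in − V_code = -0.0020745646 − (-0.0020434570313) = −31.1 µV.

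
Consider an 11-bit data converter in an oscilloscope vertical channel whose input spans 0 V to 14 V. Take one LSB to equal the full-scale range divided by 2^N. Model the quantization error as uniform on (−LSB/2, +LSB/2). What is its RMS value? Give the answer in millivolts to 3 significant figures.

Range is 14 V.
Step size = 14/2048 V = 6.8359 mV.
For a uniform distribution on [−LSB/2, +LSB/2], V_rms = LSB/√12 = 6.8359 mV/3.4641 = 1.97 mV.

1.97 mV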